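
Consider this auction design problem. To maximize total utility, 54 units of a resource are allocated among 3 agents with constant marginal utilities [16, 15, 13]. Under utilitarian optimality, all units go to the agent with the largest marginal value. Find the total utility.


Step 1: The marginal utilities are [16, 15, 13]
Step 2: The highest marginal utility is 16
Step 3: All 54 units go to that agent
Step 4: Total utility = 16 * 54 = 864

864


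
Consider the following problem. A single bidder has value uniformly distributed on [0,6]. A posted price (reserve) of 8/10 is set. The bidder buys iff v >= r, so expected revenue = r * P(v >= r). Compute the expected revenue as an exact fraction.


Step 1: Posted price r = 4/5, value support [0,6]
Step 2: P(v >= r) = (6 - 4/5)/6 = 13/15
Step 3: Expected revenue = r * P(v >= r) = 4/5 * 13/15
Step 4: Revenue = 52/75

52/75


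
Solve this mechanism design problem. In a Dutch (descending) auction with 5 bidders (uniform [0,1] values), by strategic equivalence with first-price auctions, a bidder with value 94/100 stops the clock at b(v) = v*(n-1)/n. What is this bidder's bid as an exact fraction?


Step 1: Dutch auctions are strategically equivalent to first-price auctions
Step 2: The equilibrium bid is b(v) = v*(n-1)/n
Step 3: b = 47/50 * 4/5
Step 4: b = 94/125

94/125


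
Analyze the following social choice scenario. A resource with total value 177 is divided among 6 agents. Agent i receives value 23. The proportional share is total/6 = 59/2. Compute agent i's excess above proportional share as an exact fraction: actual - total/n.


Step 1: Proportional share = 177/6 = 59/2
Step 2: Agent's actual allocation = 23
Step 3: Excess = 23 - 59/2 = -13/2

-13/2


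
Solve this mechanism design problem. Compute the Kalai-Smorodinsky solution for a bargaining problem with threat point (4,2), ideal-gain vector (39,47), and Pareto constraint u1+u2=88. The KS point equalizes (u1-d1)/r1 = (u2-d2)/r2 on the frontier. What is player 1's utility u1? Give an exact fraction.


Step 1: At the KS point, (u1-d1)/r1 = (u2-d2)/r2 = t and u1+u2 = 88
Step 2: u1 = d1 + r1*t and u2 = d2 + r2*t, so (d1 + r1*t) + (d2 + r2*t) = 88
Step 3: t = (88 - 4 - 2)/(39 + 47) = 82/86 = 41/43
Step 4: u1 = d1 + r1*t = 4 + 39 * 41/43 = 1771/43
Step 5: (Check: u2 = d2 + r2*t = 2013/43; u1+u2 = 1771/43 + 2013/43 = 88, on the frontier.)

1771/43


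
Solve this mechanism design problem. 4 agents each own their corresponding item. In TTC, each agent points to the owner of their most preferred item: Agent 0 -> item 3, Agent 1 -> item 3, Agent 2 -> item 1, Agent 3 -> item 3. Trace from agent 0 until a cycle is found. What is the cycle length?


Step 1: Trace the pointer graph from agent 0: 0 -> 3 -> 3
Step 2: A cycle is detected when we revisit agent 3
Step 3: The cycle is: 3 -> 3
Step 4: Cycle length = 1

1


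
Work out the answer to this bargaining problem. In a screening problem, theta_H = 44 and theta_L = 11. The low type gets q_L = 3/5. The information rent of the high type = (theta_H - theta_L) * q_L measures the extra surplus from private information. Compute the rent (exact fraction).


Step 1: theta_H - theta_L = 44 - 11 = 33
Step 2: Information rent = (theta_H - theta_L) * q_L
Step 3: = 33 * 3/5
Step 4: = 99/5

99/5


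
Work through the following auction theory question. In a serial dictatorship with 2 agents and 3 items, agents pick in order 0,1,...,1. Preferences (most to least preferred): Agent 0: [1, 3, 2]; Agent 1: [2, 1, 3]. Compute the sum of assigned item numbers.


Step 1: Agent 0 picks item 1
Step 2: Agent 1 picks item 2
Step 3: Sum = 1 + 2 = 3

3


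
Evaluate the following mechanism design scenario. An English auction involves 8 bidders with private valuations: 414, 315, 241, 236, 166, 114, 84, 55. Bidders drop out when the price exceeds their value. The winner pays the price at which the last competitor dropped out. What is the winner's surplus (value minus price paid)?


Step 1: Identify the highest value: 414
Step 2: Identify the second-highest value: 315
Step 3: The final price = second-highest value = 315
Step 4: Surplus = 414 - 315 = 99

99


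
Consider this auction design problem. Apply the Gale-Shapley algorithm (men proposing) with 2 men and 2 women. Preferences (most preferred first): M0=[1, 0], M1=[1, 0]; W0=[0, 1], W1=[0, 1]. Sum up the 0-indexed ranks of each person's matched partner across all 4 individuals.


Step 1: Run Gale-Shapley (men propose, women hold best offer):
  M0 proposes to W1; she accepts
  M1 proposes to W1; rejected
  M1 proposes to W0; she accepts
Step 2: Final matching: W0-M1, W1-M0
Step 3: 0-indexed ranks (man's rank of his match, then woman's): 1 + 1 + 0 + 0
Step 4: Total rank sum = 2

2


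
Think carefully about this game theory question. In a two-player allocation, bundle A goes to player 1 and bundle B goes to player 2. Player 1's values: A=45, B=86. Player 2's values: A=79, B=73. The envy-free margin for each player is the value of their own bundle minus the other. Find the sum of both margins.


Step 1: Player 1's margin = v1(A) - v1(B) = 45 - 86 = -41
Step 2: Player 2's margin = v2(B) - v2(A) = 73 - 79 = -6
Step 3: Total margin = -41 + -6 = -47

-47


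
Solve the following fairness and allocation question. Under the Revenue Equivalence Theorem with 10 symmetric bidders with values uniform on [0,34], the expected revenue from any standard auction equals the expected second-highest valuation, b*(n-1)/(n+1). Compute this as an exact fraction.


Step 1: By Revenue Equivalence, expected revenue = b*(n-1)/(n+1)
Step 2: Substituting n = 10, b = 34
Step 3: Revenue = 34*(10-1)/(10+1) = 34*9/11
Step 4: Revenue = 306/11

306/11


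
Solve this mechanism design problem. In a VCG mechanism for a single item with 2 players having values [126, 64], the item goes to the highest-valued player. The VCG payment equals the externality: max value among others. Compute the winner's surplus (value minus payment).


Step 1: The winner is the agent with the highest value: agent 0 with value 126
Step 2: Values of other agents: [64]
Step 3: VCG payment = max of others' values = 64
Step 4: Surplus = 126 - 64 = 62

62


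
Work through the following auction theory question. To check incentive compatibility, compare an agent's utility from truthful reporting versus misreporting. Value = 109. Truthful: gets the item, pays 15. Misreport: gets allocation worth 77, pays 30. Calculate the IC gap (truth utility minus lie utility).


Step 1: U(truth) = value - payment = 109 - 15 = 94
Step 2: U(lie) = allocation - payment = 77 - 30 = 47
Step 3: IC gap = 94 - 47 = 47

47


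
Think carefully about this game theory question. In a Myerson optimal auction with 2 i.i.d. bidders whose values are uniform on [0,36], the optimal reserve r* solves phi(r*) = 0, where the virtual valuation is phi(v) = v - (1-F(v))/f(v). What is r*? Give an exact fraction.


Step 1: For U[0,36], F(v) = v/36 and f(v) = 1/36
Step 2: phi(v) = v - (1 - v/36)/(1/36) = v - (36 - v) = 2v - 36
Step 3: Set phi(r*) = 0: 2r* - 36 = 0
Step 4: r* = 36/2 = 18 (the number of bidders n = 2 does not enter)

18


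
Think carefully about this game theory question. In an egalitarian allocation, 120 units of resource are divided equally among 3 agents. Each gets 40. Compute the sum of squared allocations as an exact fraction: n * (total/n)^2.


Step 1: Each agent's share = 120/3 = 40
Step 2: Square of each share = (40)^2 = 1600
Step 3: Sum of squares = 3 * 1600 = 4800

4800


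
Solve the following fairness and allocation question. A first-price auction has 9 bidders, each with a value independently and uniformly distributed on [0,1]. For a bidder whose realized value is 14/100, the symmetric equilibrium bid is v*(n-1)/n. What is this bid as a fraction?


Step 1: The symmetric BNE bidding function is b(v) = v * (n-1) / n
Step 2: Substitute v = 7/50 and n = 9
Step 3: b = 7/50 * 8/9
Step 4: b = 28/225

28/225


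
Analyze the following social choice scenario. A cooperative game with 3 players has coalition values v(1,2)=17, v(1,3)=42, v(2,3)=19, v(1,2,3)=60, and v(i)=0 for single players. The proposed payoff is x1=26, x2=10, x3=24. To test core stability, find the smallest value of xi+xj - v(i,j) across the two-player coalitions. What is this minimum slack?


Step 1: Slack for coalition (1,2): x1+x2 - v12 = 36 - 17 = 19
Step 2: Slack for coalition (1,3): x1+x3 - v13 = 50 - 42 = 8
Step 3: Slack for coalition (2,3): x2+x3 - v23 = 34 - 19 = 15
Step 4: Minimum slack = min(19, 8, 15) = 8, attained by (1,3); no pair can gain by deviating, so the allocation is in the core

8


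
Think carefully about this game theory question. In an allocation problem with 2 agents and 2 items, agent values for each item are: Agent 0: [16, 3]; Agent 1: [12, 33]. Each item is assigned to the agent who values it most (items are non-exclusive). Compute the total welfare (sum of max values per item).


Step 1: For each item, find the maximum value among all agents.
Step 2: Item 0 -> Agent 0 (value 16)
Step 3: Item 1 -> Agent 1 (value 33)
Step 4: Total welfare = 16 + 33 = 49

49


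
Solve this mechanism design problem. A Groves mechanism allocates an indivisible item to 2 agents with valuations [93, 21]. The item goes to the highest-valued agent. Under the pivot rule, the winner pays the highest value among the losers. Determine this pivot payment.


Step 1: The efficient winner is agent 0 with value 93
Step 2: Other agents' values: [21]
Step 3: Pivot payment = max(others) = 21
Step 4: The winner pays 21

21


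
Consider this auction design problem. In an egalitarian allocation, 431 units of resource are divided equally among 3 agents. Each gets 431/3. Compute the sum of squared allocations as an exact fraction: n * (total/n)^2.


Step 1: Each agent's share = 431/3
Step 2: Square of each share = (431/3)^2 = 185761/9
Step 3: Sum of squares = 3 * 185761/9 = 185761/3

185761/3


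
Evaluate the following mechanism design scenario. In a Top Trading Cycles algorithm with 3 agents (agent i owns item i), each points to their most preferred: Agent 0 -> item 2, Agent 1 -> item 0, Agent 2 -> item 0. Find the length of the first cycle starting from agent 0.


Step 1: Trace the pointer graph from agent 0: 0 -> 2 -> 0
Step 2: A cycle is detected when we revisit agent 0
Step 3: The cycle is: 0 -> 2 -> 0
Step 4: Cycle length = 2

2


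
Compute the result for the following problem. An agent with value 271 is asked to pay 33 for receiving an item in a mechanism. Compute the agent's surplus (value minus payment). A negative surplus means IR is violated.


Step 1: Surplus = value - payment = 271 - 33 = 238
Step 2: IR is satisfied (surplus >= 0)

238


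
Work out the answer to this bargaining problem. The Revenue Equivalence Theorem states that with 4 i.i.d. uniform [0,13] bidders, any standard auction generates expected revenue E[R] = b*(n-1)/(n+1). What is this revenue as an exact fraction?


Step 1: By Revenue Equivalence, expected revenue = b*(n-1)/(n+1)
Step 2: Substituting n = 4, b = 13
Step 3: Revenue = 13*(4-1)/(4+1) = 13*3/5
Step 4: Revenue = 39/5

39/5


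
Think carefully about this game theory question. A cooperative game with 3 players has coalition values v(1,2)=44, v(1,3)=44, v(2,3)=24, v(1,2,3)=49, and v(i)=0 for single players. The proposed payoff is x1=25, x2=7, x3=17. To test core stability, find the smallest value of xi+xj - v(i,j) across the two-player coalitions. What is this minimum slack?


Step 1: Slack for coalition (1,2): x1+x2 - v12 = 32 - 44 = -12
Step 2: Slack for coalition (1,3): x1+x3 - v13 = 42 - 44 = -2
Step 3: Slack for coalition (2,3): x2+x3 - v23 = 24 - 24 = 0
Step 4: Minimum slack = min(-12, -2, 0) = -12, attained by (1,2); coalition (1,2) can block (slack < 0), so the allocation is not in the core

-12


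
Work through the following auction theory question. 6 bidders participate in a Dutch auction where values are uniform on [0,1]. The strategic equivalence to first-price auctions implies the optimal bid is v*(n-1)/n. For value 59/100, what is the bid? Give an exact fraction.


Step 1: Dutch auctions are strategically equivalent to first-price auctions
Step 2: The equilibrium bid is b(v) = v*(n-1)/n
Step 3: b = 59/100 * 5/6
Step 4: b = 59/120

59/120


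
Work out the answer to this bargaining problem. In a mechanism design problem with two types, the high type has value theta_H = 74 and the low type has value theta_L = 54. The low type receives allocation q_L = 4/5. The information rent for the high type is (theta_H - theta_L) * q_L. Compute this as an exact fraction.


Step 1: theta_H - theta_L = 74 - 54 = 20
Step 2: Information rent = (theta_H - theta_L) * q_L
Step 3: = 20 * 4/5
Step 4: = 16

16


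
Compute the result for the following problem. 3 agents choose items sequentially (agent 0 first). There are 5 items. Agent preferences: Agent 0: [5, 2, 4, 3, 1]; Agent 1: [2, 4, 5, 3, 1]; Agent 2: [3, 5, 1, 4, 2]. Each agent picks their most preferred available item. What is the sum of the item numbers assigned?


Step 1: Agent 0 picks item 5
Step 2: Agent 1 picks item 2
Step 3: Agent 2 picks item 3
Step 4: Sum = 5 + 2 + 3 = 10

10


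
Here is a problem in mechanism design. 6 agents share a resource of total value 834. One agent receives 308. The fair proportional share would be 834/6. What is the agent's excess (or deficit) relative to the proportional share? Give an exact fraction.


Step 1: Proportional share = 834/6 = 139
Step 2: Agent's actual allocation = 308
Step 3: Excess = 308 - 139 = 169

169


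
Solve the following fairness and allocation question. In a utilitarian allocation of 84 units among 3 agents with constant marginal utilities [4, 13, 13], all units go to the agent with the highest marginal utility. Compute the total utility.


Step 1: The marginal utilities are [4, 13, 13]
Step 2: The highest marginal utility is 13
Step 3: All 84 units go to that agent
Step 4: Total utility = 13 * 84 = 1092

1092


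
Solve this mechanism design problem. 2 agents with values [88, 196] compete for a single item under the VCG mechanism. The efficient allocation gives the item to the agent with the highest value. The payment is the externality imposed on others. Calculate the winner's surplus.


Step 1: The winner is the agent with the highest value: agent 1 with value 196
Step 2: Values of other agents: [88]
Step 3: VCG payment = max of others' values = 88
Step 4: Surplus = 196 - 88 = 108

108


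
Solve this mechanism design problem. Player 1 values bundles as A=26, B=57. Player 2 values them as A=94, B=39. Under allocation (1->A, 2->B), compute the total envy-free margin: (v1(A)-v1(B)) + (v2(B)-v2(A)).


Step 1: Player 1's margin = v1(A) - v1(B) = 26 - 57 = -31
Step 2: Player 2's margin = v2(B) - v2(A) = 39 - 94 = -55
Step 3: Total margin = -31 + -55 = -86

-86


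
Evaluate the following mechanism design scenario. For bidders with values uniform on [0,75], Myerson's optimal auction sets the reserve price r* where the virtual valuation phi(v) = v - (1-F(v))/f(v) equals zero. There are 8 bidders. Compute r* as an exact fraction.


Step 1: For U[0,75], F(v) = v/75 and f(v) = 1/75
Step 2: phi(v) = v - (1 - v/75)/(1/75) = v - (75 - v) = 2v - 75
Step 3: Set phi(r*) = 0: 2r* - 75 = 0
Step 4: r* = 75/2 (the number of bidders n = 8 does not enter)

75/2


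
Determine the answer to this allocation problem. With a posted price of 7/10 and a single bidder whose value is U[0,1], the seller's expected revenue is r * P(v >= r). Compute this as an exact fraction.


Step 1: Posted price r = 7/10, value support [0,1]
Step 2: P(v >= r) = (1 - 7/10)/1 = 3/10
Step 3: Expected revenue = r * P(v >= r) = 7/10 * 3/10
Step 4: Revenue = 21/100

21/100


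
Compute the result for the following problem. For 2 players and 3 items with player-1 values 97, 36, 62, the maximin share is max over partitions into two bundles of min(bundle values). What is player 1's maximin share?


Step 1: Item values = 97, 36, 62
Step 2: Enumerate all 2-bundle partitions and take the smaller bundle:
  Partition 1: {97} vs {36,62} -> bundles 97, 98; min = 97
  Partition 2: {36} vs {97,62} -> bundles 36, 159; min = 36
  Partition 3: {62} vs {97,36} -> bundles 62, 133; min = 62
Step 3: MMS = max(97, 36, 62) = 97

97


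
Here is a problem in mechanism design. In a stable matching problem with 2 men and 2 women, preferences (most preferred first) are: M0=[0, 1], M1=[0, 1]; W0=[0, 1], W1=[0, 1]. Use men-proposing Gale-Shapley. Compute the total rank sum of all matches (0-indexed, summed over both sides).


Step 1: Run Gale-Shapley (men propose, women hold best offer):
  M0 proposes to W0; she accepts
  M1 proposes to W0; rejected
  M1 proposes to W1; she accepts
Step 2: Final matching: W0-M0, W1-M1
Step 3: 0-indexed ranks (man's rank of his match, then woman's): 0 + 0 + 1 + 1
Step 4: Total rank sum = 2

2


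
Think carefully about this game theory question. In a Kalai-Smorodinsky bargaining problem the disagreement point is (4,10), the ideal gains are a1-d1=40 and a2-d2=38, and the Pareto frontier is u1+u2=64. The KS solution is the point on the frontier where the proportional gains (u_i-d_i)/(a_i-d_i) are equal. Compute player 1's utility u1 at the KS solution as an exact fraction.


Step 1: At the KS point, (u1-d1)/r1 = (u2-d2)/r2 = t and u1+u2 = 64
Step 2: u1 = d1 + r1*t and u2 = d2 + r2*t, so (d1 + r1*t) + (d2 + r2*t) = 64
Step 3: t = (64 - 4 - 10)/(40 + 38) = 50/78 = 25/39
Step 4: u1 = d1 + r1*t = 4 + 40 * 25/39 = 1156/39
Step 5: (Check: u2 = d2 + r2*t = 1340/39; u1+u2 = 1156/39 + 1340/39 = 64, on the frontier.)

1156/39


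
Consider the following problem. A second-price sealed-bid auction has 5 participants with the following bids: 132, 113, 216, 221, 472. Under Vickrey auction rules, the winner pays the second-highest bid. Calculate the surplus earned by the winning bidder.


Step 1: Sort bids in descending order: 472, 221, 216, 132, 113
Step 2: The winning bid is the highest: 472
Step 3: The payment equals the second-highest bid: 221
Step 4: Surplus = winner's bid - payment = 472 - 221 = 251

251


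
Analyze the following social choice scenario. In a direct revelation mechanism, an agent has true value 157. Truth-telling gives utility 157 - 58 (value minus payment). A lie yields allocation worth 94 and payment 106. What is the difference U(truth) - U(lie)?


Step 1: U(truth) = value - payment = 157 - 58 = 99
Step 2: U(lie) = allocation - payment = 94 - 106 = -12
Step 3: IC gap = 99 - (-12) = 111

111


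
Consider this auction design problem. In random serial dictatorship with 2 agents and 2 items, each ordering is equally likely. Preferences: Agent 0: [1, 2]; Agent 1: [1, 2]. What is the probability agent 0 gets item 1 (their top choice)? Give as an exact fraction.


Step 1: Agent 0 wants item 1
Step 2: There are 2 possible orderings of agents
Step 3: In 1 orderings, agent 0 gets item 1
Step 4: Probability = 1/2

1/2


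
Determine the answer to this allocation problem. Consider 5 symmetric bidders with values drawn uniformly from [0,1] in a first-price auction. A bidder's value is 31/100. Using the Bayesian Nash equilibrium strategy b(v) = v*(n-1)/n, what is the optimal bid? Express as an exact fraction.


Step 1: The symmetric BNE bidding function is b(v) = v * (n-1) / n
Step 2: Substitute v = 31/100 and n = 5
Step 3: b = 31/100 * 4/5
Step 4: b = 31/125

31/125


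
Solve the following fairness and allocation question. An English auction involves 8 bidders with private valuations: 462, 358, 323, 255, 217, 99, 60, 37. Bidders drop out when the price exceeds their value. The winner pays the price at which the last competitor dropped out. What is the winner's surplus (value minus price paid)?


Step 1: Identify the highest value: 462
Step 2: Identify the second-highest value: 358
Step 3: The final price = second-highest value = 358
Step 4: Surplus = 462 - 358 = 104

104


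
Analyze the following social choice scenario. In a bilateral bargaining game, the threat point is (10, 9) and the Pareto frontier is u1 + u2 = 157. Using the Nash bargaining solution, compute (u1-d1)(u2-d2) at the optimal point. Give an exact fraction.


Step 1: The Nash solution splits surplus symmetrically above the disagreement point
Step 2: u1 = (total + d1 - d2)/2 = (157 + 10 - 9)/2 = 79
Step 3: u2 = (total - d1 + d2)/2 = (157 - 10 + 9)/2 = 78
Step 4: Nash product = (79 - 10) * (78 - 9)
Step 5: = 69 * 69 = 4761

4761


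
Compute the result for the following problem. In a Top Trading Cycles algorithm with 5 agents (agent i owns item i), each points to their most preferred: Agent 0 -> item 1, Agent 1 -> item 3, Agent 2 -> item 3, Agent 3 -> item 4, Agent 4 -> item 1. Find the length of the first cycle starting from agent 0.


Step 1: Trace the pointer graph from agent 0: 0 -> 1 -> 3 -> 4 -> 1
Step 2: A cycle is detected when we revisit agent 1
Step 3: The cycle is: 1 -> 3 -> 4 -> 1
Step 4: Cycle length = 3

3


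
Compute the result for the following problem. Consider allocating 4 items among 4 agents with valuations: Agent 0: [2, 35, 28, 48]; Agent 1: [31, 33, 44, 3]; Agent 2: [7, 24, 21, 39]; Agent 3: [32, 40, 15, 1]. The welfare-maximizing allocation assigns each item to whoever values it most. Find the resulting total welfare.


Step 1: For each item, find the maximum value among all agents.
Step 2: Item 0 -> Agent 3 (value 32)
Step 3: Item 1 -> Agent 3 (value 40)
Step 4: Item 2 -> Agent 1 (value 44)
Step 5: Item 3 -> Agent 0 (value 48)
Step 6: Total welfare = 32 + 40 + 44 + 48 = 164

164


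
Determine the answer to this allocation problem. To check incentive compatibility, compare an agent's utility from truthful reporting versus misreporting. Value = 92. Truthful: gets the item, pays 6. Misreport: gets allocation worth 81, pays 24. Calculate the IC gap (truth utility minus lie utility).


Step 1: U(truth) = value - payment = 92 - 6 = 86
Step 2: U(lie) = allocation - payment = 81 - 24 = 57
Step 3: IC gap = 86 - 57 = 29

29


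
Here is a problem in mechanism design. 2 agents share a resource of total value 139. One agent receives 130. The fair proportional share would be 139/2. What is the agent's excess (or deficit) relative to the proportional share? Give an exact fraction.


Step 1: Proportional share = 139/2
Step 2: Agent's actual allocation = 130
Step 3: Excess = 130 - 139/2 = 121/2

121/2


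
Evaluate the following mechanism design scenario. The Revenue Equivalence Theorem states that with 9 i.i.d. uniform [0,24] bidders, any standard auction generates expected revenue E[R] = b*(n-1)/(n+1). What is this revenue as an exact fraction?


Step 1: By Revenue Equivalence, expected revenue = b*(n-1)/(n+1)
Step 2: Substituting n = 9, b = 24
Step 3: Revenue = 24*(9-1)/(9+1) = 24*8/10
Step 4: Revenue = 192/10 = 96/5

96/5


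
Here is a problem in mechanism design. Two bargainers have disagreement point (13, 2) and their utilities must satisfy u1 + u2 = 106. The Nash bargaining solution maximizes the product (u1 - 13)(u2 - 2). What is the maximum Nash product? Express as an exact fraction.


Step 1: The Nash solution splits surplus symmetrically above the disagreement point
Step 2: u1 = (total + d1 - d2)/2 = (106 + 13 - 2)/2 = 117/2
Step 3: u2 = (total - d1 + d2)/2 = (106 - 13 + 2)/2 = 95/2
Step 4: Nash product = (117/2 - 13) * (95/2 - 2)
Step 5: = 91/2 * 91/2 = 8281/4

8281/4


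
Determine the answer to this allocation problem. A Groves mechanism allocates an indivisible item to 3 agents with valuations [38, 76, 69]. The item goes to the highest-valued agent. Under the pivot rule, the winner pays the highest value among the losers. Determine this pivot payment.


Step 1: The efficient winner is agent 1 with value 76
Step 2: Other agents' values: [38, 69]
Step 3: Pivot payment = max(others) = 69
Step 4: The winner pays 69

69


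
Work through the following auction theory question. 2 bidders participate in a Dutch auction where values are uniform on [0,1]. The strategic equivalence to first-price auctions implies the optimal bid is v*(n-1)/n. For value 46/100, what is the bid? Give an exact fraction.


Step 1: Dutch auctions are strategically equivalent to first-price auctions
Step 2: The equilibrium bid is b(v) = v*(n-1)/n
Step 3: b = 23/50 * 1/2
Step 4: b = 23/100

23/100


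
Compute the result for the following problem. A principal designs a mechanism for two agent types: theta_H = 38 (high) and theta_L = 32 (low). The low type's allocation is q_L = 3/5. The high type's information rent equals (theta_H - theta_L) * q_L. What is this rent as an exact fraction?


Step 1: theta_H - theta_L = 38 - 32 = 6
Step 2: Information rent = (theta_H - theta_L) * q_L
Step 3: = 6 * 3/5
Step 4: = 18/5

18/5


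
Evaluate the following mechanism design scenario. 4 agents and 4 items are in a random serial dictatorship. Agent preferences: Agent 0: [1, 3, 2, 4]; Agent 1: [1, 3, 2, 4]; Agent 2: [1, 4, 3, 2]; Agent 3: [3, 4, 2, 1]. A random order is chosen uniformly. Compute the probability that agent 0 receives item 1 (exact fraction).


Step 1: Agent 0 wants item 1
Step 2: There are 24 possible orderings of agents
Step 3: In 8 orderings, agent 0 gets item 1
Step 4: Probability = 8/24 = 1/3

1/3


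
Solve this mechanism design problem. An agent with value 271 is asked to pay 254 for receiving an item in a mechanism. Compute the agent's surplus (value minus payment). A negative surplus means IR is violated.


Step 1: Surplus = value - payment = 271 - 254 = 17
Step 2: IR is satisfied (surplus >= 0)

17


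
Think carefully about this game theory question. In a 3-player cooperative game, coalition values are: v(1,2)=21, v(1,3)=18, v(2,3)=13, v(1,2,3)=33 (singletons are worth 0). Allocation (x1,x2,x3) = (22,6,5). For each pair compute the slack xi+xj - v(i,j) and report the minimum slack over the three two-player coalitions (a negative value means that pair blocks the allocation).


Step 1: Slack for coalition (1,2): x1+x2 - v12 = 28 - 21 = 7
Step 2: Slack for coalition (1,3): x1+x3 - v13 = 27 - 18 = 9
Step 3: Slack for coalition (2,3): x2+x3 - v23 = 11 - 13 = -2
Step 4: Minimum slack = min(7, 9, -2) = -2, attained by (2,3); coalition (2,3) can block (slack < 0), so the allocation is not in the core

-2


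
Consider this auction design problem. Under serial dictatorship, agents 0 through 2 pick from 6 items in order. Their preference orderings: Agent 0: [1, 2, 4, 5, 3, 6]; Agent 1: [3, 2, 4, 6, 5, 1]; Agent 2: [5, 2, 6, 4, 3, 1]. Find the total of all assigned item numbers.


Step 1: Agent 0 picks item 1
Step 2: Agent 1 picks item 3
Step 3: Agent 2 picks item 5
Step 4: Sum = 1 + 3 + 5 = 9

9


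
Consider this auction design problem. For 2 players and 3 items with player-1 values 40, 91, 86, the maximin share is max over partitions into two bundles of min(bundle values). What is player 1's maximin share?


Step 1: Item values = 40, 91, 86
Step 2: Enumerate all 2-bundle partitions and take the smaller bundle:
  Partition 1: {40} vs {91,86} -> bundles 40, 177; min = 40
  Partition 2: {91} vs {40,86} -> bundles 91, 126; min = 91
  Partition 3: {86} vs {40,91} -> bundles 86, 131; min = 86
Step 3: MMS = max(40, 91, 86) = 91

91


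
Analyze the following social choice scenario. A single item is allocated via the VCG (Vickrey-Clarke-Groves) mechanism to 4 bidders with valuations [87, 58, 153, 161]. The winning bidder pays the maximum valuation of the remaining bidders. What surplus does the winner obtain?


Step 1: The winner is the agent with the highest value: agent 3 with value 161
Step 2: Values of other agents: [87, 58, 153]
Step 3: VCG payment = max of others' values = 153
Step 4: Surplus = 161 - 153 = 8

8


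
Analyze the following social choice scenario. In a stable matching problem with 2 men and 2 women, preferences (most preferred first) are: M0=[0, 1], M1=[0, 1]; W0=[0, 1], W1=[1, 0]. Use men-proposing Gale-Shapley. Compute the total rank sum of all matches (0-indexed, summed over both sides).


Step 1: Run Gale-Shapley (men propose, women hold best offer):
  M0 proposes to W0; she accepts
  M1 proposes to W0; rejected
  M1 proposes to W1; she accepts
Step 2: Final matching: W0-M0, W1-M1
Step 3: 0-indexed ranks (man's rank of his match, then woman's): 0 + 0 + 1 + 0
Step 4: Total rank sum = 1

1


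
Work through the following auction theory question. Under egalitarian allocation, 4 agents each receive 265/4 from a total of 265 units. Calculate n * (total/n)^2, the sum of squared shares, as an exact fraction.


Step 1: Each agent's share = 265/4
Step 2: Square of each share = (265/4)^2 = 70225/16
Step 3: Sum of squares = 4 * 70225/16 = 70225/4

70225/4


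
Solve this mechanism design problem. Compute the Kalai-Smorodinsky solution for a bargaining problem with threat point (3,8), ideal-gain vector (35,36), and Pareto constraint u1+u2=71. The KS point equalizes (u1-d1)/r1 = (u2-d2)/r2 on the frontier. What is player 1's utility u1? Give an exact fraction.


Step 1: At the KS point, (u1-d1)/r1 = (u2-d2)/r2 = t and u1+u2 = 71
Step 2: u1 = d1 + r1*t and u2 = d2 + r2*t, so (d1 + r1*t) + (d2 + r2*t) = 71
Step 3: t = (71 - 3 - 8)/(35 + 36) = 60/71
Step 4: u1 = d1 + r1*t = 3 + 35 * 60/71 = 2313/71
Step 5: (Check: u2 = d2 + r2*t = 2728/71; u1+u2 = 2313/71 + 2728/71 = 71, on the frontier.)

2313/71


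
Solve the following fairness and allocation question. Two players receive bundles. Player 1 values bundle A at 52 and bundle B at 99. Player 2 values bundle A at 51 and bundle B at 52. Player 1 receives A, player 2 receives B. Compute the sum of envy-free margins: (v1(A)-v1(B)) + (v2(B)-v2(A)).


Step 1: Player 1's margin = v1(A) - v1(B) = 52 - 99 = -47
Step 2: Player 2's margin = v2(B) - v2(A) = 52 - 51 = 1
Step 3: Total margin = -47 + 1 = -46

-46


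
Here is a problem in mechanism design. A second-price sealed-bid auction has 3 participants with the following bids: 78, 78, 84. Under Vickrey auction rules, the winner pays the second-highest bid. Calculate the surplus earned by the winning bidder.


Step 1: Sort bids in descending order: 84, 78, 78
Step 2: The winning bid is the highest: 84
Step 3: The payment equals the second-highest bid: 78
Step 4: Surplus = winner's bid - payment = 84 - 78 = 6

6


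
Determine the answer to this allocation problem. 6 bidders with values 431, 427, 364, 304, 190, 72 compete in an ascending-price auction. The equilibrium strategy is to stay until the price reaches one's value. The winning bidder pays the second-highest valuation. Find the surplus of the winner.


Step 1: Identify the highest value: 431
Step 2: Identify the second-highest value: 427
Step 3: The final price = second-highest value = 427
Step 4: Surplus = 431 - 427 = 4

4


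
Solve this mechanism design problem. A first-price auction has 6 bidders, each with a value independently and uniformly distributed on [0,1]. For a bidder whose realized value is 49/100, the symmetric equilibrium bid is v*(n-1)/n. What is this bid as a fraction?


Step 1: The symmetric BNE bidding function is b(v) = v * (n-1) / n
Step 2: Substitute v = 49/100 and n = 6
Step 3: b = 49/100 * 5/6
Step 4: b = 49/120

49/120


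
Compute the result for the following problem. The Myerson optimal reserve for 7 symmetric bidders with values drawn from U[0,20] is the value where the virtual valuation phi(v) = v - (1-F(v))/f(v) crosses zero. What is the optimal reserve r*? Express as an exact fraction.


Step 1: For U[0,20], F(v) = v/20 and f(v) = 1/20
Step 2: phi(v) = v - (1 - v/20)/(1/20) = v - (20 - v) = 2v - 20
Step 3: Set phi(r*) = 0: 2r* - 20 = 0
Step 4: r* = 20/2 = 10 (the number of bidders n = 7 does not enter)

10


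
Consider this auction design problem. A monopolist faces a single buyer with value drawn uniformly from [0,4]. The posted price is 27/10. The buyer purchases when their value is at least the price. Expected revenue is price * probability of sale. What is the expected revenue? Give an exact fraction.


Step 1: Posted price r = 27/10, value support [0,4]
Step 2: P(v >= r) = (4 - 27/10)/4 = 13/40
Step 3: Expected revenue = r * P(v >= r) = 27/10 * 13/40
Step 4: Revenue = 351/400

351/400


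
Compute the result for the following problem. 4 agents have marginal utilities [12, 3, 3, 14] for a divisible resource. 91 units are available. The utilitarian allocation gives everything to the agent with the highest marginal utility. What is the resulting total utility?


Step 1: The marginal utilities are [12, 3, 3, 14]
Step 2: The highest marginal utility is 14
Step 3: All 91 units go to that agent
Step 4: Total utility = 14 * 91 = 1274

1274


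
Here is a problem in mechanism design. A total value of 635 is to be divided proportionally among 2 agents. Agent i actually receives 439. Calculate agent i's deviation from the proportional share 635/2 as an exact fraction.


Step 1: Proportional share = 635/2
Step 2: Agent's actual allocation = 439
Step 3: Excess = 439 - 635/2 = 243/2

243/2


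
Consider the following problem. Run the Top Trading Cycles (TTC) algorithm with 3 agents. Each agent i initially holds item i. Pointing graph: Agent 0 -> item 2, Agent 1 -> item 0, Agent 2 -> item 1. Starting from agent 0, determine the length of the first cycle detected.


Step 1: Trace the pointer graph from agent 0: 0 -> 2 -> 1 -> 0
Step 2: A cycle is detected when we revisit agent 0
Step 3: The cycle is: 0 -> 2 -> 1 -> 0
Step 4: Cycle length = 3

3


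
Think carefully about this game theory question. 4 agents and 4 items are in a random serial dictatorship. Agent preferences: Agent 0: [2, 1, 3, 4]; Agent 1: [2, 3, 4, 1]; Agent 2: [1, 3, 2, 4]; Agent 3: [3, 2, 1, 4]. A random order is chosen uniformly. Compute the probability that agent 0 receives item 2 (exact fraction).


Step 1: Agent 0 wants item 2
Step 2: There are 24 possible orderings of agents
Step 3: In 12 orderings, agent 0 gets item 2
Step 4: Probability = 12/24 = 1/2

1/2


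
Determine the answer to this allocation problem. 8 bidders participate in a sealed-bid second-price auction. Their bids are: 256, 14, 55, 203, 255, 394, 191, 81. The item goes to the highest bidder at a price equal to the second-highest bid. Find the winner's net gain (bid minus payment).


Step 1: Sort bids in descending order: 394, 256, 255, 203, 191, 81, 55, 14
Step 2: The winning bid is the highest: 394
Step 3: The payment equals the second-highest bid: 256
Step 4: Surplus = winner's bid - payment = 394 - 256 = 138

138


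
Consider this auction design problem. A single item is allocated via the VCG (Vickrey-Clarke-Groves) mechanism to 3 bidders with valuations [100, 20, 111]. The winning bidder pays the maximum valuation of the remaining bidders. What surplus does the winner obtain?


Step 1: The winner is the agent with the highest value: agent 2 with value 111
Step 2: Values of other agents: [100, 20]
Step 3: VCG payment = max of others' values = 100
Step 4: Surplus = 111 - 100 = 11

11


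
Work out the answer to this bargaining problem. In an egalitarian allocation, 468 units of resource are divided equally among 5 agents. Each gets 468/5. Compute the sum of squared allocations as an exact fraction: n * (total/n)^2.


Step 1: Each agent's share = 468/5
Step 2: Square of each share = (468/5)^2 = 219024/25
Step 3: Sum of squares = 5 * 219024/25 = 219024/5

219024/5


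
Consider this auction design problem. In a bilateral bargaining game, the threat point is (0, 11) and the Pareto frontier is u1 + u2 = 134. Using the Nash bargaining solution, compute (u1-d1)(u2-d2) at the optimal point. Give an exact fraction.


Step 1: The Nash solution splits surplus symmetrically above the disagreement point
Step 2: u1 = (total + d1 - d2)/2 = (134 + 0 - 11)/2 = 123/2
Step 3: u2 = (total - d1 + d2)/2 = (134 - 0 + 11)/2 = 145/2
Step 4: Nash product = (123/2 - 0) * (145/2 - 11)
Step 5: = 123/2 * 123/2 = 15129/4

15129/4


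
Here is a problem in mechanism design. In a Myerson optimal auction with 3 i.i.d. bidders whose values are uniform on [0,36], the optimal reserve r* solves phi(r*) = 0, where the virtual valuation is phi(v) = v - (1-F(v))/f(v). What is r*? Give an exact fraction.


Step 1: For U[0,36], F(v) = v/36 and f(v) = 1/36
Step 2: phi(v) = v - (1 - v/36)/(1/36) = v - (36 - v) = 2v - 36
Step 3: Set phi(r*) = 0: 2r* - 36 = 0
Step 4: r* = 36/2 = 18 (the number of bidders n = 3 does not enter)

18


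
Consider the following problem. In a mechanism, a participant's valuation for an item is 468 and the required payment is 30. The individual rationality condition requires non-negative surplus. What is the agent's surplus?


Step 1: Surplus = value - payment = 468 - 30 = 438
Step 2: IR is satisfied (surplus >= 0)

438


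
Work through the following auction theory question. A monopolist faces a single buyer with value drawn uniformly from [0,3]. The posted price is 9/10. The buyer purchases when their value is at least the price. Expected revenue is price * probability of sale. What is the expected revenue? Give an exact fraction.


Step 1: Posted price r = 9/10, value support [0,3]
Step 2: P(v >= r) = (3 - 9/10)/3 = 7/10
Step 3: Expected revenue = r * P(v >= r) = 9/10 * 7/10
Step 4: Revenue = 63/100

63/100


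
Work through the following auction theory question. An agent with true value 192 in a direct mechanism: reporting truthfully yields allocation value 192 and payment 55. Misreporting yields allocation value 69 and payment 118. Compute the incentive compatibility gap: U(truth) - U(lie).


Step 1: U(truth) = value - payment = 192 - 55 = 137
Step 2: U(lie) = allocation - payment = 69 - 118 = -49
Step 3: IC gap = 137 - (-49) = 186

186


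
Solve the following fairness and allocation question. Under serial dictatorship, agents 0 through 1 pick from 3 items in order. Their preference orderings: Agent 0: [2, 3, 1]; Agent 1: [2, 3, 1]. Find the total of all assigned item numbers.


Step 1: Agent 0 picks item 2
Step 2: Agent 1 picks item 3
Step 3: Sum = 2 + 3 = 5

5


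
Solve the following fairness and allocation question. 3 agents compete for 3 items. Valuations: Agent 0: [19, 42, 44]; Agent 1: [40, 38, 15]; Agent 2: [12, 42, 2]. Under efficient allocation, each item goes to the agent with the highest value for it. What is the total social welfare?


Step 1: For each item, find the maximum value among all agents.
Step 2: Item 0 -> Agent 1 (value 40)
Step 3: Item 1 -> Agent 0 (value 42)
Step 4: Item 2 -> Agent 0 (value 44)
Step 5: Total welfare = 40 + 42 + 44 = 126

126


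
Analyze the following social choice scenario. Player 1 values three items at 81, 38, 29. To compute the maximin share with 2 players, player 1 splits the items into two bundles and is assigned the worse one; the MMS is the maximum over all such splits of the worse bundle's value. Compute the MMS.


Step 1: Item values = 81, 38, 29
Step 2: Enumerate all 2-bundle partitions and take the smaller bundle:
  Partition 1: {81} vs {38,29} -> bundles 81, 67; min = 67
  Partition 2: {38} vs {81,29} -> bundles 38, 110; min = 38
  Partition 3: {29} vs {81,38} -> bundles 29, 119; min = 29
Step 3: MMS = max(67, 38, 29) = 67

67


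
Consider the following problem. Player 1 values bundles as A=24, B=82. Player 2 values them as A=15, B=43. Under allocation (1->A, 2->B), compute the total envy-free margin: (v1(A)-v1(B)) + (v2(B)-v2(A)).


Step 1: Player 1's margin = v1(A) - v1(B) = 24 - 82 = -58
Step 2: Player 2's margin = v2(B) - v2(A) = 43 - 15 = 28
Step 3: Total margin = -58 + 28 = -30

-30


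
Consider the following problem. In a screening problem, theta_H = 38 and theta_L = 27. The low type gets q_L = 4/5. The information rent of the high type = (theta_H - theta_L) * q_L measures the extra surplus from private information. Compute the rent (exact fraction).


Step 1: theta_H - theta_L = 38 - 27 = 11
Step 2: Information rent = (theta_H - theta_L) * q_L
Step 3: = 11 * 4/5
Step 4: = 44/5

44/5


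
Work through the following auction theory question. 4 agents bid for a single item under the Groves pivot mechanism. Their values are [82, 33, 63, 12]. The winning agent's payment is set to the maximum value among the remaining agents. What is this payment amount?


Step 1: The efficient winner is agent 0 with value 82
Step 2: Other agents' values: [33, 63, 12]
Step 3: Pivot payment = max(others) = 63
Step 4: The winner pays 63

63
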